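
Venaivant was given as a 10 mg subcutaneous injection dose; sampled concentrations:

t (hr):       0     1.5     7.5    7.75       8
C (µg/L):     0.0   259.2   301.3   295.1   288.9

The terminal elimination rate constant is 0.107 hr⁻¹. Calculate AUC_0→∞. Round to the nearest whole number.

AUC = 4723 µg/L·hr

Trapezoidal AUC_0→8:
  [0→1.5]: (0.0+259.2)/2 × 1.5 = 194.4
  [1.5→7.5]: (259.2+301.3)/2 × 6 = 1681.5
  [7.5→7.75]: (301.3+295.1)/2 × 0.25 = 74.55
  [7.75→8]: (295.1+288.9)/2 × 0.25 = 73.0
  Sum = 2023.45 µg/L·hr
Extrapolated tail: C_last / k_e = 288.9 / 0.107 = 2700.000
AUC_0→∞ = 2023.45 + 2700.000 = 4723.45 µg/L·hr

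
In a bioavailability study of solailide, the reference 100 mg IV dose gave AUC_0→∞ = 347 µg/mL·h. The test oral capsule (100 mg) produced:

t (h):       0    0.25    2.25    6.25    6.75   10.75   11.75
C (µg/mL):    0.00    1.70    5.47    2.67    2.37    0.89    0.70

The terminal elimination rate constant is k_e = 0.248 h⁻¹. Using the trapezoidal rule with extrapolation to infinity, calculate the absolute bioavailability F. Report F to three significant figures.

F = 0.101

Trapezoidal AUC_0→11.75 (oral capsule):
  [0→0.25]: (0.00+1.70)/2 × 0.25 = 0.2125
  [0.25→2.25]: (1.70+5.47)/2 × 2 = 7.17
  [2.25→6.25]: (5.47+2.67)/2 × 4 = 16.28
  [6.25→6.75]: (2.67+2.37)/2 × 0.5 = 1.26
  [6.75→10.75]: (2.37+0.89)/2 × 4 = 6.52
  [10.75→11.75]: (0.89+0.70)/2 × 1 = 0.795
  Sum = 32.2375 µg/mL·h
Tail: C_last/k_e = 0.70/0.248 = 2.823
AUC_0→∞ (oral capsule) = 32.2375 + 2.823 = 35.0605 µg/mL·h
F = (AUC_ev/D_ev)/(AUC_iv/D_iv) = (35.0605/100)/(347/100) = 0.350605/3.47 = 0.1010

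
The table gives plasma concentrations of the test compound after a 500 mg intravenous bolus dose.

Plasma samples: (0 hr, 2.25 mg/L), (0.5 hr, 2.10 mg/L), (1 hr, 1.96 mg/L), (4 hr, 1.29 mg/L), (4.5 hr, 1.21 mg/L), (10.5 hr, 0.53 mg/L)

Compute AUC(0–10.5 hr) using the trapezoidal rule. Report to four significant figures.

Trapezoidal AUC_0→10.5:
  [0→0.5]: (2.25+2.10)/2 × 0.5 = 1.0875
  [0.5→1]: (2.10+1.96)/2 × 0.5 = 1.015
  [1→4]: (1.96+1.29)/2 × 3 = 4.875
  [4→4.5]: (1.29+1.21)/2 × 0.5 = 0.625
  [4.5→10.5]: (1.21+0.53)/2 × 6 = 5.22
  Sum = 12.8225 mg/L·hr

AUC = 12.82 mg/L·hr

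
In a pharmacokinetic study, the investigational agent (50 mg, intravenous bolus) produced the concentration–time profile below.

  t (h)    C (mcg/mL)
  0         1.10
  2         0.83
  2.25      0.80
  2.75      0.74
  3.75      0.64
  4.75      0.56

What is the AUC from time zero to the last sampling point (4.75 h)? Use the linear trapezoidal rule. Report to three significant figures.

Trapezoidal AUC_0→4.75:
  [0→2]: (1.10+0.83)/2 × 2 = 1.93
  [2→2.25]: (0.83+0.80)/2 × 0.25 = 0.20375
  [2.25→2.75]: (0.80+0.74)/2 × 0.5 = 0.385
  [2.75→3.75]: (0.74+0.64)/2 × 1 = 0.69
  [3.75→4.75]: (0.64+0.56)/2 × 1 = 0.6
  Sum = 3.80875 mcg/mL·h

AUC = 3.81 mcg/mL·h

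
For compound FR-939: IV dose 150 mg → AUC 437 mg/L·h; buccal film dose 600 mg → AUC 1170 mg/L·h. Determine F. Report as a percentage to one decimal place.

F = 66.9%

F = (AUC_ev / D_ev) / (AUC_iv / D_iv)
  = (1170/600) / (437/150)
  = 1.95 / 2.91333 = 0.6693
  = 66.93%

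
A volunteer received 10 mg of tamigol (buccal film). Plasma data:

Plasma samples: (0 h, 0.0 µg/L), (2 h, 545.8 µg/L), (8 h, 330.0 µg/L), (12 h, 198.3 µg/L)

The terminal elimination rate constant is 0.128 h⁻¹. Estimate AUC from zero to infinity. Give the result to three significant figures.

AUC = 5780 µg/L·h

Trapezoidal AUC_0→12:
  [0→2]: (0.0+545.8)/2 × 2 = 545.8
  [2→8]: (545.8+330.0)/2 × 6 = 2627.4
  [8→12]: (330.0+198.3)/2 × 4 = 1056.6
  Sum = 4229.8 µg/L·h
Extrapolated tail: C_last / k_e = 198.3 / 0.128 = 1549.219
AUC_0→∞ = 4229.8 + 1549.219 = 5779.019 µg/L·h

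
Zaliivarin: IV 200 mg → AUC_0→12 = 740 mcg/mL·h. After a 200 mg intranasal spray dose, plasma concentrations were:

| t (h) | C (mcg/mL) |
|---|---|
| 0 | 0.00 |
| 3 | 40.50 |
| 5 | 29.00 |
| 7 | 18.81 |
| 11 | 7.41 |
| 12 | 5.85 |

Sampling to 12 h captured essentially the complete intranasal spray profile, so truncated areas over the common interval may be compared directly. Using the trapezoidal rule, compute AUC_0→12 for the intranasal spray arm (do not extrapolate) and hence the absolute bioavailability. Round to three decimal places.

Trapezoidal AUC_0→12 (intranasal spray):
  [0→3]: (0.00+40.50)/2 × 3 = 60.75
  [3→5]: (40.50+29.00)/2 × 2 = 69.5
  [5→7]: (29.00+18.81)/2 × 2 = 47.81
  [7→11]: (18.81+7.41)/2 × 4 = 52.44
  [11→12]: (7.41+5.85)/2 × 1 = 6.63
  Sum = 237.13 mcg/mL·h
F = (AUC_ev/D_ev)/(AUC_iv/D_iv) = (237.13/200)/(740/200) = 1.18565/3.7 = 0.3204

F = 0.320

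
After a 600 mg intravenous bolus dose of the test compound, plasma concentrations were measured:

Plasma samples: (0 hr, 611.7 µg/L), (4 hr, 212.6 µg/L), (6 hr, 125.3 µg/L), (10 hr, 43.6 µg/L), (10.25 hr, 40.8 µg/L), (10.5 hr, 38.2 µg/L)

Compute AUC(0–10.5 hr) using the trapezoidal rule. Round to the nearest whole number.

AUC = 2345 µg/L·hr

Trapezoidal AUC_0→10.5:
  [0→4]: (611.7+212.6)/2 × 4 = 1648.6
  [4→6]: (212.6+125.3)/2 × 2 = 337.9
  [6→10]: (125.3+43.6)/2 × 4 = 337.8
  [10→10.25]: (43.6+40.8)/2 × 0.25 = 10.55
  [10.25→10.5]: (40.8+38.2)/2 × 0.25 = 9.875
  Sum = 2344.725 µg/L·hr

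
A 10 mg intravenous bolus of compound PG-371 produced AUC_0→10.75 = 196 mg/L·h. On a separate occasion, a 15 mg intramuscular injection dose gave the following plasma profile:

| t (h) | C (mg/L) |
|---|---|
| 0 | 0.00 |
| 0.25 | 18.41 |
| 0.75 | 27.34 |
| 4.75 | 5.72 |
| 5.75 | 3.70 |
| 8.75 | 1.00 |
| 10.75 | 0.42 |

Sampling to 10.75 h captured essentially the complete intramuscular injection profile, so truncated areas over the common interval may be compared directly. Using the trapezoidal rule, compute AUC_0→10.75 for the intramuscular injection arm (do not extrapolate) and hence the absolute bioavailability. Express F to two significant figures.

Trapezoidal AUC_0→10.75 (intramuscular injection):
  [0→0.25]: (0.00+18.41)/2 × 0.25 = 2.30125
  [0.25→0.75]: (18.41+27.34)/2 × 0.5 = 11.4375
  [0.75→4.75]: (27.34+5.72)/2 × 4 = 66.12
  [4.75→5.75]: (5.72+3.70)/2 × 1 = 4.71
  [5.75→8.75]: (3.70+1.00)/2 × 3 = 7.05
  [8.75→10.75]: (1.00+0.42)/2 × 2 = 1.42
  Sum = 93.03875 mg/L·h
F = (AUC_ev/D_ev)/(AUC_iv/D_iv) = (93.03875/15)/(196/10) = 6.20258/19.6 = 0.3165

F = 0.32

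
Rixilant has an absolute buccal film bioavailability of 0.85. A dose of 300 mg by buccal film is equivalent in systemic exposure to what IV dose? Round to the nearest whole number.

D_iv = 255 mg

Systemic exposure from an extravascular dose = F × D_ev, so the equivalent IV dose is F × D_ev.
D_iv = F × D_ev = 0.85 × 300 = 255 mg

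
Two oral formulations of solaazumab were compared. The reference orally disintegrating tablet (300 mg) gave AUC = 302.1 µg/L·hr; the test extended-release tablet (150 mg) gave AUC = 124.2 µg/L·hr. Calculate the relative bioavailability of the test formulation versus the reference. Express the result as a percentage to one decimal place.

F_rel = (AUC_test/D_test) / (AUC_ref/D_ref)
      = (124.2/150) / (302.1/300)
      = 0.828 / 1.007 = 0.8222 = 82.22%

F_rel = 82.2%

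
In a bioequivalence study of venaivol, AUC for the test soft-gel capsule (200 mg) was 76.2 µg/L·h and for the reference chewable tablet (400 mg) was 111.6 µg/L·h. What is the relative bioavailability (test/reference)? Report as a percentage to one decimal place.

F_rel = 136.6%

F_rel = (AUC_test/D_test) / (AUC_ref/D_ref)
      = (76.2/200) / (111.6/400)
      = 0.381 / 0.279 = 1.3656 = 136.56%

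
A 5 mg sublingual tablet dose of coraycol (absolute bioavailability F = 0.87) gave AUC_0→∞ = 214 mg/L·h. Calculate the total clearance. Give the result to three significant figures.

CL = F × Dose / AUC_0→∞
   = 0.87 × 5 / 214 = 0.0203271 L/h

CL = 0.0203 L/h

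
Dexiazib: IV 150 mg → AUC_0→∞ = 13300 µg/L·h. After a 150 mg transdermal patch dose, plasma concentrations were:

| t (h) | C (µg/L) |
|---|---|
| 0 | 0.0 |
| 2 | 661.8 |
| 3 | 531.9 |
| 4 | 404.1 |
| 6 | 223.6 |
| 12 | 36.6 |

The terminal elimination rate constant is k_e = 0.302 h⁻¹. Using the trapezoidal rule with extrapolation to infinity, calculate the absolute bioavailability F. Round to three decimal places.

Trapezoidal AUC_0→12 (transdermal patch):
  [0→2]: (0.0+661.8)/2 × 2 = 661.8
  [2→3]: (661.8+531.9)/2 × 1 = 596.85
  [3→4]: (531.9+404.1)/2 × 1 = 468.0
  [4→6]: (404.1+223.6)/2 × 2 = 627.7
  [6→12]: (223.6+36.6)/2 × 6 = 780.6
  Sum = 3134.95 µg/L·h
Tail: C_last/k_e = 36.6/0.302 = 121.192
AUC_0→∞ (transdermal patch) = 3134.95 + 121.192 = 3256.142 µg/L·h
F = (AUC_ev/D_ev)/(AUC_iv/D_iv) = (3256.142/150)/(13300/150) = 21.7076/88.6667 = 0.2448

F = 0.245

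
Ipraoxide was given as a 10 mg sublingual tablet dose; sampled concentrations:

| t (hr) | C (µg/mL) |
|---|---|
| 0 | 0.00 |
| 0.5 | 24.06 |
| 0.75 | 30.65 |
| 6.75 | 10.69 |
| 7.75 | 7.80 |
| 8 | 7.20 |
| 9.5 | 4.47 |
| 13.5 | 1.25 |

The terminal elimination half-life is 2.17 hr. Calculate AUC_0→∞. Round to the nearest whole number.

AUC = 172 µg/mL·hr

Trapezoidal AUC_0→13.5:
  [0→0.5]: (0.00+24.06)/2 × 0.5 = 6.015
  [0.5→0.75]: (24.06+30.65)/2 × 0.25 = 6.83875
  [0.75→6.75]: (30.65+10.69)/2 × 6 = 124.02
  [6.75→7.75]: (10.69+7.80)/2 × 1 = 9.245
  [7.75→8]: (7.80+7.20)/2 × 0.25 = 1.875
  [8→9.5]: (7.20+4.47)/2 × 1.5 = 8.7525
  [9.5→13.5]: (4.47+1.25)/2 × 4 = 11.44
  Sum = 168.18625 µg/mL·hr
k_e = ln2 / t½ = 0.693147 / 2.17 = 0.3194 hr^-1
Extrapolated tail: C_last / k_e = 1.25 / 0.3194 = 3.914
AUC_0→∞ = 168.18625 + 3.914 = 172.10025 µg/mL·hr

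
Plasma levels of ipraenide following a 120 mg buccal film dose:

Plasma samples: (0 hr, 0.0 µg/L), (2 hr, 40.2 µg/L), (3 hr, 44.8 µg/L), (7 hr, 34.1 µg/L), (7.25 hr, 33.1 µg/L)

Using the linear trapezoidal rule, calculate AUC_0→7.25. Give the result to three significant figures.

Trapezoidal AUC_0→7.25:
  [0→2]: (0.0+40.2)/2 × 2 = 40.2
  [2→3]: (40.2+44.8)/2 × 1 = 42.5
  [3→7]: (44.8+34.1)/2 × 4 = 157.8
  [7→7.25]: (34.1+33.1)/2 × 0.25 = 8.4
  Sum = 248.9 µg/L·hr

AUC = 249 µg/L·hr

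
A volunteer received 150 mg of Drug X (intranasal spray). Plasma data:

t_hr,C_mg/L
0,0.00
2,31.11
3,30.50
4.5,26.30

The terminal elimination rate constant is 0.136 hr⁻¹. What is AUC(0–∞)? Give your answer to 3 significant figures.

AUC = 298 mg/L·hr

Trapezoidal AUC_0→4.5:
  [0→2]: (0.00+31.11)/2 × 2 = 31.11
  [2→3]: (31.11+30.50)/2 × 1 = 30.805
  [3→4.5]: (30.50+26.30)/2 × 1.5 = 42.6
  Sum = 104.515 mg/L·hr
Extrapolated tail: C_last / k_e = 26.30 / 0.136 = 193.382
AUC_0→∞ = 104.515 + 193.382 = 297.897 mg/L·hr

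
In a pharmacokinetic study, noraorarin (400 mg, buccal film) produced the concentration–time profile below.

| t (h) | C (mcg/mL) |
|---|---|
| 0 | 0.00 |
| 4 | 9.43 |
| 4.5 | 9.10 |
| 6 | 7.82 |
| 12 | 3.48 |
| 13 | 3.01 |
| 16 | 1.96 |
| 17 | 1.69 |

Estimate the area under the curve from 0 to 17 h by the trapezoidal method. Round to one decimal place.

Trapezoidal AUC_0→17:
  [0→4]: (0.00+9.43)/2 × 4 = 18.86
  [4→4.5]: (9.43+9.10)/2 × 0.5 = 4.6325
  [4.5→6]: (9.10+7.82)/2 × 1.5 = 12.69
  [6→12]: (7.82+3.48)/2 × 6 = 33.9
  [12→13]: (3.48+3.01)/2 × 1 = 3.245
  [13→16]: (3.01+1.96)/2 × 3 = 7.455
  [16→17]: (1.96+1.69)/2 × 1 = 1.825
  Sum = 82.6075 mcg/mL·h

AUC = 82.6 mcg/mL·h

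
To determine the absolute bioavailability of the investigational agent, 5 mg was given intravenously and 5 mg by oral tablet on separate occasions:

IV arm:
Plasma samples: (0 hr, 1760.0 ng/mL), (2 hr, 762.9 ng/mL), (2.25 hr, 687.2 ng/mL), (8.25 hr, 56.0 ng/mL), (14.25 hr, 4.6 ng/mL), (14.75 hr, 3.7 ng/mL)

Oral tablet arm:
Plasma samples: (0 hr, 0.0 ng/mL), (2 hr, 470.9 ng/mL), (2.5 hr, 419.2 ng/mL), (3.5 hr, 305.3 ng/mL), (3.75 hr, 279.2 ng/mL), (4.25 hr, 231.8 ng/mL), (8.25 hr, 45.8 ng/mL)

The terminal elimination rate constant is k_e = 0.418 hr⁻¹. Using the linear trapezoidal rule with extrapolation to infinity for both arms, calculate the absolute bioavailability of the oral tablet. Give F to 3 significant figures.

F = 0.375

Trapezoidal AUC_0→14.75 (IV):
  [0→2]: (1760.0+762.9)/2 × 2 = 2522.9
  [2→2.25]: (762.9+687.2)/2 × 0.25 = 181.2625
  [2.25→8.25]: (687.2+56.0)/2 × 6 = 2229.6
  [8.25→14.25]: (56.0+4.6)/2 × 6 = 181.8
  [14.25→14.75]: (4.6+3.7)/2 × 0.5 = 2.075
  Sum = 5117.6375 ng/mL·hr
IV tail: 3.7/0.418 = 8.852; AUC_iv,0→∞ = 5117.6375 + 8.852 = 5126.4895 ng/mL·hr
Trapezoidal AUC_0→8.25 (oral tablet):
  [0→2]: (0.0+470.9)/2 × 2 = 470.9
  [2→2.5]: (470.9+419.2)/2 × 0.5 = 222.525
  [2.5→3.5]: (419.2+305.3)/2 × 1 = 362.25
  [3.5→3.75]: (305.3+279.2)/2 × 0.25 = 73.0625
  [3.75→4.25]: (279.2+231.8)/2 × 0.5 = 127.75
  [4.25→8.25]: (231.8+45.8)/2 × 4 = 555.2
  Sum = 1811.6875 ng/mL·hr
oral tablet tail: 45.8/0.418 = 109.569; AUC_ev,0→∞ = 1811.6875 + 109.569 = 1921.2565 ng/mL·hr
F = (AUC_ev/D_ev)/(AUC_iv/D_iv) = (1921.2565/5)/(5126.4895/5) = 384.2513/1025.2979 = 0.3748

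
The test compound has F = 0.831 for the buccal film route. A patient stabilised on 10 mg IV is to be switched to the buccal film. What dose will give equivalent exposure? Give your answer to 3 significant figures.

D_buccal = 12.0 mg

For equal systemic exposure: F × D_ev = D_iv
D_ev = D_iv / F = 10 / 0.831 = 12.0337 mg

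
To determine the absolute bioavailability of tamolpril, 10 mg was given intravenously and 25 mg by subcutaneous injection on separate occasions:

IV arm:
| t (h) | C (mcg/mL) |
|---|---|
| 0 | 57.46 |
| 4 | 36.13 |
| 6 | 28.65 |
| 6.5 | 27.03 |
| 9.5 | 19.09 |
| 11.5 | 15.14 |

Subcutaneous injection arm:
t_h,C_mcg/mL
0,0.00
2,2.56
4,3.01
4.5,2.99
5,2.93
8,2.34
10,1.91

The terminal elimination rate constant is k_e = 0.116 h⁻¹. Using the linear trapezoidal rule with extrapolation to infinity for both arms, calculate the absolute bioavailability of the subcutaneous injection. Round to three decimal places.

Trapezoidal AUC_0→11.5 (IV):
  [0→4]: (57.46+36.13)/2 × 4 = 187.18
  [4→6]: (36.13+28.65)/2 × 2 = 64.78
  [6→6.5]: (28.65+27.03)/2 × 0.5 = 13.92
  [6.5→9.5]: (27.03+19.09)/2 × 3 = 69.18
  [9.5→11.5]: (19.09+15.14)/2 × 2 = 34.23
  Sum = 369.29 mcg/mL·h
IV tail: 15.14/0.116 = 130.517; AUC_iv,0→∞ = 369.29 + 130.517 = 499.807 mcg/mL·h
Trapezoidal AUC_0→10 (subcutaneous injection):
  [0→2]: (0.00+2.56)/2 × 2 = 2.56
  [2→4]: (2.56+3.01)/2 × 2 = 5.57
  [4→4.5]: (3.01+2.99)/2 × 0.5 = 1.5
  [4.5→5]: (2.99+2.93)/2 × 0.5 = 1.48
  [5→8]: (2.93+2.34)/2 × 3 = 7.905
  [8→10]: (2.34+1.91)/2 × 2 = 4.25
  Sum = 23.265 mcg/mL·h
subcutaneous injection tail: 1.91/0.116 = 16.466; AUC_ev,0→∞ = 23.265 + 16.466 = 39.731 mcg/mL·h
F = (AUC_ev/D_ev)/(AUC_iv/D_iv) = (39.731/25)/(499.807/10) = 1.58924/49.9807 = 0.0318

F = 0.032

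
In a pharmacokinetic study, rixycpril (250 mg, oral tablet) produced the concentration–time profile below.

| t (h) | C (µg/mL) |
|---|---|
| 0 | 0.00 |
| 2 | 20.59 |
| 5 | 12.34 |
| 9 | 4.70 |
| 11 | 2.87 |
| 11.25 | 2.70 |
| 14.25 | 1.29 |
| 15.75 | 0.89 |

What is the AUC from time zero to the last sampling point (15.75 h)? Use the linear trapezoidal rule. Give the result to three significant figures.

Trapezoidal AUC_0→15.75:
  [0→2]: (0.00+20.59)/2 × 2 = 20.59
  [2→5]: (20.59+12.34)/2 × 3 = 49.395
  [5→9]: (12.34+4.70)/2 × 4 = 34.08
  [9→11]: (4.70+2.87)/2 × 2 = 7.57
  [11→11.25]: (2.87+2.70)/2 × 0.25 = 0.69625
  [11.25→14.25]: (2.70+1.29)/2 × 3 = 5.985
  [14.25→15.75]: (1.29+0.89)/2 × 1.5 = 1.635
  Sum = 119.95125 µg/mL·h

AUC = 120 µg/mL·h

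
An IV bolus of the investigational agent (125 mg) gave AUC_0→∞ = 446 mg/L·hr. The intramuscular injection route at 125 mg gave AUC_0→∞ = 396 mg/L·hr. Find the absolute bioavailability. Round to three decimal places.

F = (AUC_ev / D_ev) / (AUC_iv / D_iv)
  = (396/125) / (446/125)
  = 3.168 / 3.568 = 0.8879

F = 0.888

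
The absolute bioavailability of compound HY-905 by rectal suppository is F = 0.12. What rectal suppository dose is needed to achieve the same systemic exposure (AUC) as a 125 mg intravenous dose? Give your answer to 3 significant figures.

For equal systemic exposure: F × D_ev = D_iv
D_ev = D_iv / F = 125 / 0.12 = 1041.67 mg

D_rectal = 1040 mg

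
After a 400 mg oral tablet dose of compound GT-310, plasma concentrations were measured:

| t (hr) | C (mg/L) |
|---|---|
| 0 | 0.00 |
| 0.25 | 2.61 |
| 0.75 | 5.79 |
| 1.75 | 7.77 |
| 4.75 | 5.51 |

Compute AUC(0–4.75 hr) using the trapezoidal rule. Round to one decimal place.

Trapezoidal AUC_0→4.75:
  [0→0.25]: (0.00+2.61)/2 × 0.25 = 0.32625
  [0.25→0.75]: (2.61+5.79)/2 × 0.5 = 2.1
  [0.75→1.75]: (5.79+7.77)/2 × 1 = 6.78
  [1.75→4.75]: (7.77+5.51)/2 × 3 = 19.92
  Sum = 29.12625 mg/L·hr

AUC = 29.1 mg/L·hr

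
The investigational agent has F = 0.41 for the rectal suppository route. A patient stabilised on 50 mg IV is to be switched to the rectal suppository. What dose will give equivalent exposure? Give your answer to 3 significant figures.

D_rectal = 122 mg

For equal systemic exposure: F × D_ev = D_iv
D_ev = D_iv / F = 50 / 0.41 = 121.951 mg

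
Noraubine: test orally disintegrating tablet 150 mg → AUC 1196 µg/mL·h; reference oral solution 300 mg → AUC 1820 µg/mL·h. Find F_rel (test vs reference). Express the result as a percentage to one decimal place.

F_rel = (AUC_test/D_test) / (AUC_ref/D_ref)
      = (1196/150) / (1820/300)
      = 7.97333 / 6.06667 = 1.3143 = 131.43%

F_rel = 131.4%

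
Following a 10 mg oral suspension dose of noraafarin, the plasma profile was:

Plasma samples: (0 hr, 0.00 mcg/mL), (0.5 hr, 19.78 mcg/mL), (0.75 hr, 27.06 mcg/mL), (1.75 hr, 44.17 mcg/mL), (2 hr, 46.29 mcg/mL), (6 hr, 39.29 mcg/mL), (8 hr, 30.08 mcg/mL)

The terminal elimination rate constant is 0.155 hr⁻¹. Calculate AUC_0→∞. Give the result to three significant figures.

Trapezoidal AUC_0→8:
  [0→0.5]: (0.00+19.78)/2 × 0.5 = 4.945
  [0.5→0.75]: (19.78+27.06)/2 × 0.25 = 5.855
  [0.75→1.75]: (27.06+44.17)/2 × 1 = 35.615
  [1.75→2]: (44.17+46.29)/2 × 0.25 = 11.3075
  [2→6]: (46.29+39.29)/2 × 4 = 171.16
  [6→8]: (39.29+30.08)/2 × 2 = 69.37
  Sum = 298.2525 mcg/mL·hr
Extrapolated tail: C_last / k_e = 30.08 / 0.155 = 194.065
AUC_0→∞ = 298.2525 + 194.065 = 492.3175 mcg/mL·hr

AUC = 492 mcg/mL·hr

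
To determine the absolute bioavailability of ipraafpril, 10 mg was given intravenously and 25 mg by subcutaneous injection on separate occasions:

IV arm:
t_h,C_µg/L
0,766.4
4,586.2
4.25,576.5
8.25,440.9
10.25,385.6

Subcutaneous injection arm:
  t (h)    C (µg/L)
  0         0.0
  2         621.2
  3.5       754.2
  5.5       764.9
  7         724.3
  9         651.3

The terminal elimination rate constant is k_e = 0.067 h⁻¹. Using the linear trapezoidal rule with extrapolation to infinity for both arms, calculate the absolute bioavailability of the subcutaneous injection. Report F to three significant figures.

Trapezoidal AUC_0→10.25 (IV):
  [0→4]: (766.4+586.2)/2 × 4 = 2705.2
  [4→4.25]: (586.2+576.5)/2 × 0.25 = 145.3375
  [4.25→8.25]: (576.5+440.9)/2 × 4 = 2034.8
  [8.25→10.25]: (440.9+385.6)/2 × 2 = 826.5
  Sum = 5711.8375 µg/L·h
IV tail: 385.6/0.067 = 5755.224; AUC_iv,0→∞ = 5711.8375 + 5755.224 = 11467.0615 µg/L·h
Trapezoidal AUC_0→9 (subcutaneous injection):
  [0→2]: (0.0+621.2)/2 × 2 = 621.2
  [2→3.5]: (621.2+754.2)/2 × 1.5 = 1031.55
  [3.5→5.5]: (754.2+764.9)/2 × 2 = 1519.1
  [5.5→7]: (764.9+724.3)/2 × 1.5 = 1116.9
  [7→9]: (724.3+651.3)/2 × 2 = 1375.6
  Sum = 5664.35 µg/L·h
subcutaneous injection tail: 651.3/0.067 = 9720.896; AUC_ev,0→∞ = 5664.35 + 9720.896 = 15385.246 µg/L·h
F = (AUC_ev/D_ev)/(AUC_iv/D_iv) = (15385.246/25)/(11467.0615/10) = 615.40984/1146.71 = 0.5367

F = 0.537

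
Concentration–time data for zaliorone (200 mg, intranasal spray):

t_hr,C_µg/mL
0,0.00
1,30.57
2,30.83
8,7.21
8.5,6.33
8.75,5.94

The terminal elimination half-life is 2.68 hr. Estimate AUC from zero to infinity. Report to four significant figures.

Trapezoidal AUC_0→8.75:
  [0→1]: (0.00+30.57)/2 × 1 = 15.285
  [1→2]: (30.57+30.83)/2 × 1 = 30.7
  [2→8]: (30.83+7.21)/2 × 6 = 114.12
  [8→8.5]: (7.21+6.33)/2 × 0.5 = 3.385
  [8.5→8.75]: (6.33+5.94)/2 × 0.25 = 1.53375
  Sum = 165.02375 µg/mL·hr
k_e = ln2 / t½ = 0.693147 / 2.68 = 0.2586 hr^-1
Extrapolated tail: C_last / k_e = 5.94 / 0.2586 = 22.970
AUC_0→∞ = 165.02375 + 22.970 = 187.99375 µg/mL·hr

AUC = 188.0 µg/mL·hr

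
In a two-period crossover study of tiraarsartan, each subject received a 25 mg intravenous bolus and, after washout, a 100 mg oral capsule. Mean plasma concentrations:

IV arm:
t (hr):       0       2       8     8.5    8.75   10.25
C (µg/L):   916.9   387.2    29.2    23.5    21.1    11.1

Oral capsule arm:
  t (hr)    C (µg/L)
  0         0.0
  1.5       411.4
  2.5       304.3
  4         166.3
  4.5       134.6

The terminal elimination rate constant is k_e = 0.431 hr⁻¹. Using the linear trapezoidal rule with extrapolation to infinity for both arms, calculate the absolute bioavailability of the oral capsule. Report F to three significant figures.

F = 0.134

Trapezoidal AUC_0→10.25 (IV):
  [0→2]: (916.9+387.2)/2 × 2 = 1304.1
  [2→8]: (387.2+29.2)/2 × 6 = 1249.2
  [8→8.5]: (29.2+23.5)/2 × 0.5 = 13.175
  [8.5→8.75]: (23.5+21.1)/2 × 0.25 = 5.575
  [8.75→10.25]: (21.1+11.1)/2 × 1.5 = 24.15
  Sum = 2596.2 µg/L·hr
IV tail: 11.1/0.431 = 25.754; AUC_iv,0→∞ = 2596.2 + 25.754 = 2621.954 µg/L·hr
Trapezoidal AUC_0→4.5 (oral capsule):
  [0→1.5]: (0.0+411.4)/2 × 1.5 = 308.55
  [1.5→2.5]: (411.4+304.3)/2 × 1 = 357.85
  [2.5→4]: (304.3+166.3)/2 × 1.5 = 352.95
  [4→4.5]: (166.3+134.6)/2 × 0.5 = 75.225
  Sum = 1094.575 µg/L·hr
oral capsule tail: 134.6/0.431 = 312.297; AUC_ev,0→∞ = 1094.575 + 312.297 = 1406.872 µg/L·hr
F = (AUC_ev/D_ev)/(AUC_iv/D_iv) = (1406.872/100)/(2621.954/25) = 14.06872/104.87816 = 0.1341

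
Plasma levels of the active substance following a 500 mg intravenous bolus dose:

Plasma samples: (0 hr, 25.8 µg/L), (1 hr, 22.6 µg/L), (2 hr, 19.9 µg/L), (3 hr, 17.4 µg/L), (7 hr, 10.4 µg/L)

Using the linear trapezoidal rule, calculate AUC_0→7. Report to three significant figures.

AUC = 120 µg/L·hr

Trapezoidal AUC_0→7:
  [0→1]: (25.8+22.6)/2 × 1 = 24.2
  [1→2]: (22.6+19.9)/2 × 1 = 21.25
  [2→3]: (19.9+17.4)/2 × 1 = 18.65
  [3→7]: (17.4+10.4)/2 × 4 = 55.6
  Sum = 119.7 µg/L·hr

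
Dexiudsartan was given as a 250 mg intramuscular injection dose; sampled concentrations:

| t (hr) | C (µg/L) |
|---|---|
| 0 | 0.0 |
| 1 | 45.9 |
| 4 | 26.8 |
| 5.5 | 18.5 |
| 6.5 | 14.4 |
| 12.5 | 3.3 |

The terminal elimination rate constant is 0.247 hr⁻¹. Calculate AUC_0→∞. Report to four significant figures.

AUC = 248.9 µg/L·hr

Trapezoidal AUC_0→12.5:
  [0→1]: (0.0+45.9)/2 × 1 = 22.95
  [1→4]: (45.9+26.8)/2 × 3 = 109.05
  [4→5.5]: (26.8+18.5)/2 × 1.5 = 33.975
  [5.5→6.5]: (18.5+14.4)/2 × 1 = 16.45
  [6.5→12.5]: (14.4+3.3)/2 × 6 = 53.1
  Sum = 235.525 µg/L·hr
Extrapolated tail: C_last / k_e = 3.3 / 0.247 = 13.360
AUC_0→∞ = 235.525 + 13.360 = 248.885 µg/L·hr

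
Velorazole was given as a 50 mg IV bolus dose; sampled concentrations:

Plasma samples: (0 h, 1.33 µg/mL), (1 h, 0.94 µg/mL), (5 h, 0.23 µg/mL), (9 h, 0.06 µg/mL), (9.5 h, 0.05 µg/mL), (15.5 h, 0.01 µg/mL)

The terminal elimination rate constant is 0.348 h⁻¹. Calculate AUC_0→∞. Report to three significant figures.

AUC = 4.29 µg/mL·h

Trapezoidal AUC_0→15.5:
  [0→1]: (1.33+0.94)/2 × 1 = 1.135
  [1→5]: (0.94+0.23)/2 × 4 = 2.34
  [5→9]: (0.23+0.06)/2 × 4 = 0.58
  [9→9.5]: (0.06+0.05)/2 × 0.5 = 0.0275
  [9.5→15.5]: (0.05+0.01)/2 × 6 = 0.18
  Sum = 4.2625 µg/mL·h
Extrapolated tail: C_last / k_e = 0.01 / 0.348 = 0.029
AUC_0→∞ = 4.2625 + 0.029 = 4.2915 µg/mL·h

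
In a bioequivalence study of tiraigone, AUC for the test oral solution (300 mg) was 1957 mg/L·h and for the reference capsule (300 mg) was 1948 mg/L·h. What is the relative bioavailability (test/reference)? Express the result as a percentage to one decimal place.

F_rel = (AUC_test/D_test) / (AUC_ref/D_ref)
      = (1957/300) / (1948/300)
      = 6.52333 / 6.49333 = 1.0046 = 100.46%

F_rel = 100.5%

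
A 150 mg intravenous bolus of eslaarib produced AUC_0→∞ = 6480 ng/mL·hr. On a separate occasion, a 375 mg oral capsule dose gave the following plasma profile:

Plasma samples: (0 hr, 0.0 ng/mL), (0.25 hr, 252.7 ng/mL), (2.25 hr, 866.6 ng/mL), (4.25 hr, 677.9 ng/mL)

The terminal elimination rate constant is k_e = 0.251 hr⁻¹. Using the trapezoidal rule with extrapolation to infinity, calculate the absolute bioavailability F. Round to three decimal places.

F = 0.333

Trapezoidal AUC_0→4.25 (oral capsule):
  [0→0.25]: (0.0+252.7)/2 × 0.25 = 31.5875
  [0.25→2.25]: (252.7+866.6)/2 × 2 = 1119.3
  [2.25→4.25]: (866.6+677.9)/2 × 2 = 1544.5
  Sum = 2695.3875 ng/mL·hr
Tail: C_last/k_e = 677.9/0.251 = 2700.797
AUC_0→∞ (oral capsule) = 2695.3875 + 2700.797 = 5396.1845 ng/mL·hr
F = (AUC_ev/D_ev)/(AUC_iv/D_iv) = (5396.1845/375)/(6480/150) = 14.3898/43.2 = 0.3331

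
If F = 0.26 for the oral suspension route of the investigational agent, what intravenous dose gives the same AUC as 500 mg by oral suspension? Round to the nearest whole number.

Systemic exposure from an extravascular dose = F × D_ev, so the equivalent IV dose is F × D_ev.
D_iv = F × D_ev = 0.26 × 500 = 130 mg

D_iv = 130 mg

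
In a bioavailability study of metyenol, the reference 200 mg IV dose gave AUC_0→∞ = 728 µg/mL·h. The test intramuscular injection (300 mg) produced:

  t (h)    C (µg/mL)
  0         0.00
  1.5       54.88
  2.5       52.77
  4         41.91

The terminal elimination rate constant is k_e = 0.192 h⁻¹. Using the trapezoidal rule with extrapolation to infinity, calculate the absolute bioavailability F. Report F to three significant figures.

F = 0.352

Trapezoidal AUC_0→4 (intramuscular injection):
  [0→1.5]: (0.00+54.88)/2 × 1.5 = 41.16
  [1.5→2.5]: (54.88+52.77)/2 × 1 = 53.825
  [2.5→4]: (52.77+41.91)/2 × 1.5 = 71.01
  Sum = 165.995 µg/mL·h
Tail: C_last/k_e = 41.91/0.192 = 218.281
AUC_0→∞ (intramuscular injection) = 165.995 + 218.281 = 384.276 µg/mL·h
F = (AUC_ev/D_ev)/(AUC_iv/D_iv) = (384.276/300)/(728/200) = 1.28092/3.64 = 0.3519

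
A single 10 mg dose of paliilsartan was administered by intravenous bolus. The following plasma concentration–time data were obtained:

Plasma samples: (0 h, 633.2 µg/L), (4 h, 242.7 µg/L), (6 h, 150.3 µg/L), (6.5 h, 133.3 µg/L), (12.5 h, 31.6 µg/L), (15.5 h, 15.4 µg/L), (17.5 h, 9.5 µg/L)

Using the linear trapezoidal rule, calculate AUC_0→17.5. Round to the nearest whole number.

AUC = 2806 µg/L·h

Trapezoidal AUC_0→17.5:
  [0→4]: (633.2+242.7)/2 × 4 = 1751.8
  [4→6]: (242.7+150.3)/2 × 2 = 393.0
  [6→6.5]: (150.3+133.3)/2 × 0.5 = 70.9
  [6.5→12.5]: (133.3+31.6)/2 × 6 = 494.7
  [12.5→15.5]: (31.6+15.4)/2 × 3 = 70.5
  [15.5→17.5]: (15.4+9.5)/2 × 2 = 24.9
  Sum = 2805.8 µg/L·h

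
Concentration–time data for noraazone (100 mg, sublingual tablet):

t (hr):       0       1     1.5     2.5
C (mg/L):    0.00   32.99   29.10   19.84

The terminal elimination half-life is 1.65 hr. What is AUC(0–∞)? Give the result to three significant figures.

Trapezoidal AUC_0→2.5:
  [0→1]: (0.00+32.99)/2 × 1 = 16.495
  [1→1.5]: (32.99+29.10)/2 × 0.5 = 15.5225
  [1.5→2.5]: (29.10+19.84)/2 × 1 = 24.47
  Sum = 56.4875 mg/L·hr
k_e = ln2 / t½ = 0.693147 / 1.65 = 0.4201 hr^-1
Extrapolated tail: C_last / k_e = 19.84 / 0.4201 = 47.227
AUC_0→∞ = 56.4875 + 47.227 = 103.7145 mg/L·hr

AUC = 104 mg/L·hr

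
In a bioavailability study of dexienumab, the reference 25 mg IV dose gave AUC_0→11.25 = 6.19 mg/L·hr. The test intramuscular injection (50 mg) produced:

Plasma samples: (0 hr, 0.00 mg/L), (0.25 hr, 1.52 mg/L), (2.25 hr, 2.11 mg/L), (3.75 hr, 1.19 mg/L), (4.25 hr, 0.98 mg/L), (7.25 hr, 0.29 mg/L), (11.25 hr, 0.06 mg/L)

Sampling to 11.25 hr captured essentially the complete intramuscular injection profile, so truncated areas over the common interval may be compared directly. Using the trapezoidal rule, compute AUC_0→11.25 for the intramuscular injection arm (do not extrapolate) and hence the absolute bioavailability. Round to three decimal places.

F = 0.763

Trapezoidal AUC_0→11.25 (intramuscular injection):
  [0→0.25]: (0.00+1.52)/2 × 0.25 = 0.19
  [0.25→2.25]: (1.52+2.11)/2 × 2 = 3.63
  [2.25→3.75]: (2.11+1.19)/2 × 1.5 = 2.475
  [3.75→4.25]: (1.19+0.98)/2 × 0.5 = 0.5425
  [4.25→7.25]: (0.98+0.29)/2 × 3 = 1.905
  [7.25→11.25]: (0.29+0.06)/2 × 4 = 0.7
  Sum = 9.4425 mg/L·hr
F = (AUC_ev/D_ev)/(AUC_iv/D_iv) = (9.4425/50)/(6.19/25) = 0.18885/0.2476 = 0.7627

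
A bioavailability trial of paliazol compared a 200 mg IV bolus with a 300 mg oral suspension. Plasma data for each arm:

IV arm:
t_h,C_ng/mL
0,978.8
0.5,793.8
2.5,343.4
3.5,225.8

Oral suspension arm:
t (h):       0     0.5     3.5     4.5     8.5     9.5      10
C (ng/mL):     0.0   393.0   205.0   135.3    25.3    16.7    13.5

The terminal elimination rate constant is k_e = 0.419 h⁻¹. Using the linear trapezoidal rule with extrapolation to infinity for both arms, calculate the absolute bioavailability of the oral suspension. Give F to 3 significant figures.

F = 0.429

Trapezoidal AUC_0→3.5 (IV):
  [0→0.5]: (978.8+793.8)/2 × 0.5 = 443.15
  [0.5→2.5]: (793.8+343.4)/2 × 2 = 1137.2
  [2.5→3.5]: (343.4+225.8)/2 × 1 = 284.6
  Sum = 1864.95 ng/mL·h
IV tail: 225.8/0.419 = 538.902; AUC_iv,0→∞ = 1864.95 + 538.902 = 2403.852 ng/mL·h
Trapezoidal AUC_0→10 (oral suspension):
  [0→0.5]: (0.0+393.0)/2 × 0.5 = 98.25
  [0.5→3.5]: (393.0+205.0)/2 × 3 = 897.0
  [3.5→4.5]: (205.0+135.3)/2 × 1 = 170.15
  [4.5→8.5]: (135.3+25.3)/2 × 4 = 321.2
  [8.5→9.5]: (25.3+16.7)/2 × 1 = 21.0
  [9.5→10]: (16.7+13.5)/2 × 0.5 = 7.55
  Sum = 1515.15 ng/mL·h
oral suspension tail: 13.5/0.419 = 32.220; AUC_ev,0→∞ = 1515.15 + 32.220 = 1547.37 ng/mL·h
F = (AUC_ev/D_ev)/(AUC_iv/D_iv) = (1547.37/300)/(2403.852/200) = 5.1579/12.01926 = 0.4291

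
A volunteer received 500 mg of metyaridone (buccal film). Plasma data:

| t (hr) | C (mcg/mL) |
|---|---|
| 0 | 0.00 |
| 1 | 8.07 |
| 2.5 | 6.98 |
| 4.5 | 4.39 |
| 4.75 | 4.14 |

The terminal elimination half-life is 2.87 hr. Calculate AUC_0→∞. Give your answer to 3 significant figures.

Trapezoidal AUC_0→4.75:
  [0→1]: (0.00+8.07)/2 × 1 = 4.035
  [1→2.5]: (8.07+6.98)/2 × 1.5 = 11.2875
  [2.5→4.5]: (6.98+4.39)/2 × 2 = 11.37
  [4.5→4.75]: (4.39+4.14)/2 × 0.25 = 1.06625
  Sum = 27.75875 mcg/mL·hr
k_e = ln2 / t½ = 0.693147 / 2.87 = 0.2415 hr^-1
Extrapolated tail: C_last / k_e = 4.14 / 0.2415 = 17.143
AUC_0→∞ = 27.75875 + 17.143 = 44.90175 mcg/mL·hr

AUC = 44.9 mcg/mL·hr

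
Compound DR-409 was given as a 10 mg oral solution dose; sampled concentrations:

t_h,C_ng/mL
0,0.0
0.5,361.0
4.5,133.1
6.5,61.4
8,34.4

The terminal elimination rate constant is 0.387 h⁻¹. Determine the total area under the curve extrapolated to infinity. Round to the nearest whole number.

AUC = 1434 ng/mL·h

Trapezoidal AUC_0→8:
  [0→0.5]: (0.0+361.0)/2 × 0.5 = 90.25
  [0.5→4.5]: (361.0+133.1)/2 × 4 = 988.2
  [4.5→6.5]: (133.1+61.4)/2 × 2 = 194.5
  [6.5→8]: (61.4+34.4)/2 × 1.5 = 71.85
  Sum = 1344.8 ng/mL·h
Extrapolated tail: C_last / k_e = 34.4 / 0.387 = 88.889
AUC_0→∞ = 1344.8 + 88.889 = 1433.689 ng/mL·h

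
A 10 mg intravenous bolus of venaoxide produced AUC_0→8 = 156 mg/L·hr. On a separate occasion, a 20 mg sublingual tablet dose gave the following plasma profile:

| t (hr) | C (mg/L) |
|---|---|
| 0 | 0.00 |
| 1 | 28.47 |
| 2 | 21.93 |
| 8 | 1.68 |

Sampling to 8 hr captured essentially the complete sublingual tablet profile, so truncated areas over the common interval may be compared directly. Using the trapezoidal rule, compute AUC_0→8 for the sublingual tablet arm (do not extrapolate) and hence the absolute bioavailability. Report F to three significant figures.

F = 0.353

Trapezoidal AUC_0→8 (sublingual tablet):
  [0→1]: (0.00+28.47)/2 × 1 = 14.235
  [1→2]: (28.47+21.93)/2 × 1 = 25.2
  [2→8]: (21.93+1.68)/2 × 6 = 70.83
  Sum = 110.265 mg/L·hr
F = (AUC_ev/D_ev)/(AUC_iv/D_iv) = (110.265/20)/(156/10) = 5.51325/15.6 = 0.3534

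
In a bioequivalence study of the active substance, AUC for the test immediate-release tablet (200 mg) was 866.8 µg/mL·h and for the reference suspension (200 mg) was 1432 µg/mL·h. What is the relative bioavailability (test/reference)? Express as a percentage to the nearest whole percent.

F_rel = (AUC_test/D_test) / (AUC_ref/D_ref)
      = (866.8/200) / (1432/200)
      = 4.334 / 7.16 = 0.6053 = 60.53%

F_rel = 61%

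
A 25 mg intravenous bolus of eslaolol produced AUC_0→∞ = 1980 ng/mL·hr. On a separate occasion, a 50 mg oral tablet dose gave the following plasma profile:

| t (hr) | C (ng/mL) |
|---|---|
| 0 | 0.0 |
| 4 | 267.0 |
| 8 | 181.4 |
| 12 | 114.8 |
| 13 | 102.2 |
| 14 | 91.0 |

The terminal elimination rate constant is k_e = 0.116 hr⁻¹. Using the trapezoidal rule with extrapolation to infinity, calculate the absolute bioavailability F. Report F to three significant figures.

Trapezoidal AUC_0→14 (oral tablet):
  [0→4]: (0.0+267.0)/2 × 4 = 534.0
  [4→8]: (267.0+181.4)/2 × 4 = 896.8
  [8→12]: (181.4+114.8)/2 × 4 = 592.4
  [12→13]: (114.8+102.2)/2 × 1 = 108.5
  [13→14]: (102.2+91.0)/2 × 1 = 96.6
  Sum = 2228.3 ng/mL·hr
Tail: C_last/k_e = 91.0/0.116 = 784.483
AUC_0→∞ (oral tablet) = 2228.3 + 784.483 = 3012.783 ng/mL·hr
F = (AUC_ev/D_ev)/(AUC_iv/D_iv) = (3012.783/50)/(1980/25) = 60.25566/79.2 = 0.7608

F = 0.761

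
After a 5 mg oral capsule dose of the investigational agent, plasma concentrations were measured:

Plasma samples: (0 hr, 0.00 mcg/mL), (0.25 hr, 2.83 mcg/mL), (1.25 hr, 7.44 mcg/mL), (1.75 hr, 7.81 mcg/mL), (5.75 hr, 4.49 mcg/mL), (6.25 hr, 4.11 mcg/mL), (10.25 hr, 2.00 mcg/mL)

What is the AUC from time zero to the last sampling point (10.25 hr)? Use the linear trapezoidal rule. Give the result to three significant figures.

AUC = 48.3 mcg/mL·hr

Trapezoidal AUC_0→10.25:
  [0→0.25]: (0.00+2.83)/2 × 0.25 = 0.35375
  [0.25→1.25]: (2.83+7.44)/2 × 1 = 5.135
  [1.25→1.75]: (7.44+7.81)/2 × 0.5 = 3.8125
  [1.75→5.75]: (7.81+4.49)/2 × 4 = 24.6
  [5.75→6.25]: (4.49+4.11)/2 × 0.5 = 2.15
  [6.25→10.25]: (4.11+2.00)/2 × 4 = 12.22
  Sum = 48.27125 mcg/mL·hr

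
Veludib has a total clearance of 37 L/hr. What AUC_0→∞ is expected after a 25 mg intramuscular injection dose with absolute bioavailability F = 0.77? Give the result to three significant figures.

AUC = 0.520 mg/L·hr

AUC_0→∞ = F × Dose / CL
        = 0.77 × 25 / 37 = 0.52027 mg/L·hr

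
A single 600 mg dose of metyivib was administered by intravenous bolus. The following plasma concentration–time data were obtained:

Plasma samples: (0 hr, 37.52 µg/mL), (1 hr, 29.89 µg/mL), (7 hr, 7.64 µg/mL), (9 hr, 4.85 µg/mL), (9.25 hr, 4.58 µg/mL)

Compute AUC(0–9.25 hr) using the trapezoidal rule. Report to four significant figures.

Trapezoidal AUC_0→9.25:
  [0→1]: (37.52+29.89)/2 × 1 = 33.705
  [1→7]: (29.89+7.64)/2 × 6 = 112.59
  [7→9]: (7.64+4.85)/2 × 2 = 12.49
  [9→9.25]: (4.85+4.58)/2 × 0.25 = 1.17875
  Sum = 159.96375 µg/mL·hr

AUC = 160.0 µg/mL·hr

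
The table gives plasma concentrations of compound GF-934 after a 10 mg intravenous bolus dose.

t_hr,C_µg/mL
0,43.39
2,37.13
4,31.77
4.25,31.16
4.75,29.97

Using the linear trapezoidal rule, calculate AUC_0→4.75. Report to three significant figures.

AUC = 173 µg/mL·hr

Trapezoidal AUC_0→4.75:
  [0→2]: (43.39+37.13)/2 × 2 = 80.52
  [2→4]: (37.13+31.77)/2 × 2 = 68.9
  [4→4.25]: (31.77+31.16)/2 × 0.25 = 7.86625
  [4.25→4.75]: (31.16+29.97)/2 × 0.5 = 15.2825
  Sum = 172.56875 µg/mL·hr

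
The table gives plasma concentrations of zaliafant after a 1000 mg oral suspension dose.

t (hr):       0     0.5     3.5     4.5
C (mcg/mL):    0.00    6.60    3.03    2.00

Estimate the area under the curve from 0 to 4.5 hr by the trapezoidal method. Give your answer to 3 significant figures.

Trapezoidal AUC_0→4.5:
  [0→0.5]: (0.00+6.60)/2 × 0.5 = 1.65
  [0.5→3.5]: (6.60+3.03)/2 × 3 = 14.445
  [3.5→4.5]: (3.03+2.00)/2 × 1 = 2.515
  Sum = 18.61 mcg/mL·hr

AUC = 18.6 mcg/mL·hr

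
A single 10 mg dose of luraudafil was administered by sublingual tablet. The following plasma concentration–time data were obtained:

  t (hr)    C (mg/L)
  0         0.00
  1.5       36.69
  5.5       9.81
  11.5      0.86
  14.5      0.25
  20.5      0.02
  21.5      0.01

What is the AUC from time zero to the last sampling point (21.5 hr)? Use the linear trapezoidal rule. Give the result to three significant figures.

Trapezoidal AUC_0→21.5:
  [0→1.5]: (0.00+36.69)/2 × 1.5 = 27.5175
  [1.5→5.5]: (36.69+9.81)/2 × 4 = 93.0
  [5.5→11.5]: (9.81+0.86)/2 × 6 = 32.01
  [11.5→14.5]: (0.86+0.25)/2 × 3 = 1.665
  [14.5→20.5]: (0.25+0.02)/2 × 6 = 0.81
  [20.5→21.5]: (0.02+0.01)/2 × 1 = 0.015
  Sum = 155.0175 mg/L·hr

AUC = 155 mg/L·hr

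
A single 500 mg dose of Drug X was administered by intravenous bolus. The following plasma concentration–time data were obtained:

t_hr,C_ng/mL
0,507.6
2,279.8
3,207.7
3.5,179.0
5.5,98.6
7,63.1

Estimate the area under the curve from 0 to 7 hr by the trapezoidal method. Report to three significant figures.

AUC = 1530 ng/mL·hr

Trapezoidal AUC_0→7:
  [0→2]: (507.6+279.8)/2 × 2 = 787.4
  [2→3]: (279.8+207.7)/2 × 1 = 243.75
  [3→3.5]: (207.7+179.0)/2 × 0.5 = 96.675
  [3.5→5.5]: (179.0+98.6)/2 × 2 = 277.6
  [5.5→7]: (98.6+63.1)/2 × 1.5 = 121.275
  Sum = 1526.7 ng/mL·hr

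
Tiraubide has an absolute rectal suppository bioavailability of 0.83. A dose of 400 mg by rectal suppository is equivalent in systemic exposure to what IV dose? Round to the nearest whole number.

Systemic exposure from an extravascular dose = F × D_ev, so the equivalent IV dose is F × D_ev.
D_iv = F × D_ev = 0.83 × 400 = 332 mg

D_iv = 332 mg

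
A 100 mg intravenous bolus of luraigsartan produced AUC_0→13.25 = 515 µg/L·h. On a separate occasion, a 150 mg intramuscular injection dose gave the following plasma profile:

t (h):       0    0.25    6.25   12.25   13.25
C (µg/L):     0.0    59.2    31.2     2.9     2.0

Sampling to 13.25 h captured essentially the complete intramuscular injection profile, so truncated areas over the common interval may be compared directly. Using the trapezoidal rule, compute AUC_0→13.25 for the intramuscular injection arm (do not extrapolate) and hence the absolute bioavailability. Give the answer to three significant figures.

Trapezoidal AUC_0→13.25 (intramuscular injection):
  [0→0.25]: (0.0+59.2)/2 × 0.25 = 7.4
  [0.25→6.25]: (59.2+31.2)/2 × 6 = 271.2
  [6.25→12.25]: (31.2+2.9)/2 × 6 = 102.3
  [12.25→13.25]: (2.9+2.0)/2 × 1 = 2.45
  Sum = 383.35 µg/L·h
F = (AUC_ev/D_ev)/(AUC_iv/D_iv) = (383.35/150)/(515/100) = 2.55567/5.15 = 0.4962

F = 0.496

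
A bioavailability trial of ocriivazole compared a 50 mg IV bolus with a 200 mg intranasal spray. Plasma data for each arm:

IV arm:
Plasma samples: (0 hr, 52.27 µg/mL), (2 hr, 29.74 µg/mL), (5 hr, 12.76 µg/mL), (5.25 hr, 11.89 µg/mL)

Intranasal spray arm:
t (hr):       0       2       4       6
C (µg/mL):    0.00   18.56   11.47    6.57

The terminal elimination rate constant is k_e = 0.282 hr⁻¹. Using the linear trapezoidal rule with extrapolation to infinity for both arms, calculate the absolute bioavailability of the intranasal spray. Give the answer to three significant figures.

F = 0.118

Trapezoidal AUC_0→5.25 (IV):
  [0→2]: (52.27+29.74)/2 × 2 = 82.01
  [2→5]: (29.74+12.76)/2 × 3 = 63.75
  [5→5.25]: (12.76+11.89)/2 × 0.25 = 3.08125
  Sum = 148.84125 µg/mL·hr
IV tail: 11.89/0.282 = 42.163; AUC_iv,0→∞ = 148.84125 + 42.163 = 191.00425 µg/mL·hr
Trapezoidal AUC_0→6 (intranasal spray):
  [0→2]: (0.00+18.56)/2 × 2 = 18.56
  [2→4]: (18.56+11.47)/2 × 2 = 30.03
  [4→6]: (11.47+6.57)/2 × 2 = 18.04
  Sum = 66.63 µg/mL·hr
intranasal spray tail: 6.57/0.282 = 23.298; AUC_ev,0→∞ = 66.63 + 23.298 = 89.928 µg/mL·hr
F = (AUC_ev/D_ev)/(AUC_iv/D_iv) = (89.928/200)/(191.00425/50) = 0.44964/3.820085 = 0.1177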